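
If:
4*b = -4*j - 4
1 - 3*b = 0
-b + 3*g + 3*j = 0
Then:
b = 1/3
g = 13/9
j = -4/3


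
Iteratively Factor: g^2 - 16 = (g - 4)*(g + 4)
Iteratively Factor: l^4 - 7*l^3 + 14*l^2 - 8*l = (l - 4)*(l^3 - 3*l^2 + 2*l) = (l - 4)*(l - 1)*(l^2 - 2*l) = l*(l - 4)*(l - 1)*(l - 2)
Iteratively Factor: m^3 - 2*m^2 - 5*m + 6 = (m - 3)*(m^2 + m - 2) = (m - 3)*(m + 2)*(m - 1)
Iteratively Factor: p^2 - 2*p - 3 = (p - 3)*(p + 1)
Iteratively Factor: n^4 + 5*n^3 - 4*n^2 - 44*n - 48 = (n + 2)*(n^3 + 3*n^2 - 10*n - 24) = (n + 2)*(n + 4)*(n^2 - n - 6) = (n + 2)^2*(n + 4)*(n - 3)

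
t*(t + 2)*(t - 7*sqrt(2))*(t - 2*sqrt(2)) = t^4 - 9*sqrt(2)*t^3 + 2*t^3 - 18*sqrt(2)*t^2 + 28*t^2 + 56*t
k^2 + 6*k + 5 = (k + 1)*(k + 5)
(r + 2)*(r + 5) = r^2 + 7*r + 10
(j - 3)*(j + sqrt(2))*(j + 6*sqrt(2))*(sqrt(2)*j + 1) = sqrt(2)*j^4 - 3*sqrt(2)*j^3 + 15*j^3 - 45*j^2 + 19*sqrt(2)*j^2 - 57*sqrt(2)*j + 12*j - 36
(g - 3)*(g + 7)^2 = g^3 + 11*g^2 + 7*g - 147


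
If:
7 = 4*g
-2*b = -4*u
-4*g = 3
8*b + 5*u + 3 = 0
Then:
No Solution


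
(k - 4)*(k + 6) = k^2 + 2*k - 24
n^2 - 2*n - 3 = (n - 3)*(n + 1)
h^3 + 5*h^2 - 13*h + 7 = (h - 1)^2*(h + 7)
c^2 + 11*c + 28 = (c + 4)*(c + 7)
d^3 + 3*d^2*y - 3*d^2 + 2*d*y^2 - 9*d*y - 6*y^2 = (d - 3)*(d + y)*(d + 2*y)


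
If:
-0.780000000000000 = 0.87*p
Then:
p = -0.90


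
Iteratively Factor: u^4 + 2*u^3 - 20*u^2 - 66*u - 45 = (u + 1)*(u^3 + u^2 - 21*u - 45) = (u + 1)*(u + 3)*(u^2 - 2*u - 15) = (u - 5)*(u + 1)*(u + 3)*(u + 3)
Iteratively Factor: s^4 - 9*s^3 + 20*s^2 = (s - 5)*(s^3 - 4*s^2) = s*(s - 5)*(s^2 - 4*s) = s*(s - 5)*(s - 4)*(s)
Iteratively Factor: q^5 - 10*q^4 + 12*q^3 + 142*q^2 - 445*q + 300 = (q - 3)*(q^4 - 7*q^3 - 9*q^2 + 115*q - 100) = (q - 5)*(q - 3)*(q^3 - 2*q^2 - 19*q + 20) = (q - 5)*(q - 3)*(q - 1)*(q^2 - q - 20) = (q - 5)^2*(q - 3)*(q - 1)*(q + 4)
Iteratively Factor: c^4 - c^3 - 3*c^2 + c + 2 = (c + 1)*(c^3 - 2*c^2 - c + 2) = (c + 1)^2*(c^2 - 3*c + 2) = (c - 2)*(c + 1)^2*(c - 1)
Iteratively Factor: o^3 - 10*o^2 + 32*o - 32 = (o - 4)*(o^2 - 6*o + 8) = (o - 4)^2*(o - 2)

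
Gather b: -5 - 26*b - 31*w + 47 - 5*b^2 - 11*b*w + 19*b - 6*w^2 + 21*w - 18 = -5*b^2 + b*(-11*w - 7) - 6*w^2 - 10*w + 24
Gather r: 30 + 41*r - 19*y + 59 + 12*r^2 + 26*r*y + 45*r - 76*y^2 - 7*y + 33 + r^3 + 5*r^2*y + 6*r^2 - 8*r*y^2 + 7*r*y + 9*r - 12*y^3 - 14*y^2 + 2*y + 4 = r^3 + r^2*(5*y + 18) + r*(-8*y^2 + 33*y + 95) - 12*y^3 - 90*y^2 - 24*y + 126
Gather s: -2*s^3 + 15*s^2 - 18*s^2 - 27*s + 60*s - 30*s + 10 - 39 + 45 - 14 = -2*s^3 - 3*s^2 + 3*s + 2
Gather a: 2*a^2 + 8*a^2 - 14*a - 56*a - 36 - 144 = 10*a^2 - 70*a - 180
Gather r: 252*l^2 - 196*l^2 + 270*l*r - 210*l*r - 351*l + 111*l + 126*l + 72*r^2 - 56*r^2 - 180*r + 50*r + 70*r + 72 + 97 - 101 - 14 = 56*l^2 - 114*l + 16*r^2 + r*(60*l - 60) + 54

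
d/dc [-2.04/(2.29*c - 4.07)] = 4.6716/(2.29*c - 4.07)^2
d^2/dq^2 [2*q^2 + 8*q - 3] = 4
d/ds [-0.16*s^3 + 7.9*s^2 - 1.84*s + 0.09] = -0.48*s^2 + 15.8*s - 1.84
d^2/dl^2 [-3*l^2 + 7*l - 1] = -6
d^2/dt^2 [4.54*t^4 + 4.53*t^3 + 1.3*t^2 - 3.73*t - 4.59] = 54.48*t^2 + 27.18*t + 2.6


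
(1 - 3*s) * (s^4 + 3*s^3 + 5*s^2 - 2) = -3*s^5 - 8*s^4 - 12*s^3 + 5*s^2 + 6*s - 2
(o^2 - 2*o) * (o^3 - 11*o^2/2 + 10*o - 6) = o^5 - 15*o^4/2 + 21*o^3 - 26*o^2 + 12*o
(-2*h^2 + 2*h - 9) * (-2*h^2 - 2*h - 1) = 4*h^4 + 16*h^2 + 16*h + 9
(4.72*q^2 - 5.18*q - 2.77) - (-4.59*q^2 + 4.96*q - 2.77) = 9.31*q^2 - 10.14*q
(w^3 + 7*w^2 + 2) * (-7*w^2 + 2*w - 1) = -7*w^5 - 47*w^4 + 13*w^3 - 21*w^2 + 4*w - 2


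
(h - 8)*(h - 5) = h^2 - 13*h + 40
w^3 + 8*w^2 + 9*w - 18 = (w - 1)*(w + 3)*(w + 6)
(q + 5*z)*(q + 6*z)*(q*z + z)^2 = q^4*z^2 + 11*q^3*z^3 + 2*q^3*z^2 + 30*q^2*z^4 + 22*q^2*z^3 + q^2*z^2 + 60*q*z^4 + 11*q*z^3 + 30*z^4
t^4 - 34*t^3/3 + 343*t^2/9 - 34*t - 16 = (t - 6)*(t - 3)*(t - 8/3)*(t + 1/3)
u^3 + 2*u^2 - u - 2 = (u - 1)*(u + 1)*(u + 2)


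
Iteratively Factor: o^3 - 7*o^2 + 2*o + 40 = (o - 5)*(o^2 - 2*o - 8) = (o - 5)*(o + 2)*(o - 4)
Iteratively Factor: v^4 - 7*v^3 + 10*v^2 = (v - 5)*(v^3 - 2*v^2) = (v - 5)*(v - 2)*(v^2) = v*(v - 5)*(v - 2)*(v)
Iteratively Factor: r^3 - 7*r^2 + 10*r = (r)*(r^2 - 7*r + 10) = r*(r - 5)*(r - 2)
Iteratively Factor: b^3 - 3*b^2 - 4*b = (b)*(b^2 - 3*b - 4) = b*(b + 1)*(b - 4)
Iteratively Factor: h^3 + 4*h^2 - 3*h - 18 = (h + 3)*(h^2 + h - 6) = (h + 3)^2*(h - 2)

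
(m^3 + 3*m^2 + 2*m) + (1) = m^3 + 3*m^2 + 2*m + 1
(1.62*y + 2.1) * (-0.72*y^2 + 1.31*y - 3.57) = -1.1664*y^3 + 0.6102*y^2 - 3.0324*y - 7.497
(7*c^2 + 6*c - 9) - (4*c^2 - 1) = 3*c^2 + 6*c - 8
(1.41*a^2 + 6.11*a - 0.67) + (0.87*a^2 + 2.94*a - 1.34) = 2.28*a^2 + 9.05*a - 2.01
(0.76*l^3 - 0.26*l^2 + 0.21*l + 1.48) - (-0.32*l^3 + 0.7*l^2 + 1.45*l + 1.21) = 1.08*l^3 - 0.96*l^2 - 1.24*l + 0.27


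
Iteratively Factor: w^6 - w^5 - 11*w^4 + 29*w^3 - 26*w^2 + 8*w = (w)*(w^5 - w^4 - 11*w^3 + 29*w^2 - 26*w + 8) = w*(w + 4)*(w^4 - 5*w^3 + 9*w^2 - 7*w + 2) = w*(w - 2)*(w + 4)*(w^3 - 3*w^2 + 3*w - 1) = w*(w - 2)*(w - 1)*(w + 4)*(w^2 - 2*w + 1) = w*(w - 2)*(w - 1)^2*(w + 4)*(w - 1)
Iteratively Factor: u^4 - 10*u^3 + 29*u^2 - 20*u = (u)*(u^3 - 10*u^2 + 29*u - 20) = u*(u - 5)*(u^2 - 5*u + 4) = u*(u - 5)*(u - 4)*(u - 1)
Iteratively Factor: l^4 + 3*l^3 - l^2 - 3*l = (l)*(l^3 + 3*l^2 - l - 3) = l*(l + 1)*(l^2 + 2*l - 3) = l*(l - 1)*(l + 1)*(l + 3)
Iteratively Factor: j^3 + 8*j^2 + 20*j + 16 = (j + 4)*(j^2 + 4*j + 4) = (j + 2)*(j + 4)*(j + 2)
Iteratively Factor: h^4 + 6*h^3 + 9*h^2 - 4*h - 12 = (h - 1)*(h^3 + 7*h^2 + 16*h + 12) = (h - 1)*(h + 2)*(h^2 + 5*h + 6) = (h - 1)*(h + 2)^2*(h + 3)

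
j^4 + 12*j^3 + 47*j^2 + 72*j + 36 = (j + 1)*(j + 2)*(j + 3)*(j + 6)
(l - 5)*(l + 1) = l^2 - 4*l - 5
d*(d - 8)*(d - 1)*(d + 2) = d^4 - 7*d^3 - 10*d^2 + 16*d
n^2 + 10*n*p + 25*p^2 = (n + 5*p)^2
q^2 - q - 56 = (q - 8)*(q + 7)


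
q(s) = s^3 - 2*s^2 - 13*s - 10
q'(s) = 3*s^2 - 4*s - 13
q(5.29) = 13.30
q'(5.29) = 49.79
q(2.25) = -37.98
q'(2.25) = -6.81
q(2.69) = -39.98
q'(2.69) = -2.05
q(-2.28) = -2.61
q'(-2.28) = 11.72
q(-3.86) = -47.13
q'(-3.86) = 47.14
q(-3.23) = -22.57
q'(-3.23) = 31.22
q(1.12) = -25.66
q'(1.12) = -13.72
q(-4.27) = -68.81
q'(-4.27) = 58.78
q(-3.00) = -16.00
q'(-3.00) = 26.00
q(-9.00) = -784.00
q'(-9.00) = 266.00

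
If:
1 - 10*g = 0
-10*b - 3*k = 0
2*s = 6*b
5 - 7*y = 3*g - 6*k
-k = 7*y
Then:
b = 141/700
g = 1/10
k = -47/70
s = 423/700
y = 47/490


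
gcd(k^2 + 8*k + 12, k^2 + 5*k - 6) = k + 6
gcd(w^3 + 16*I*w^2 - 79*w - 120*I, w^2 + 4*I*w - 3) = w + 3*I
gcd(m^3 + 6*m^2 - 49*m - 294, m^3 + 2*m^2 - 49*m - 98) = m^2 - 49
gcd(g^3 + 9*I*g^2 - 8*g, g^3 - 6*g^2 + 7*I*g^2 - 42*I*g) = g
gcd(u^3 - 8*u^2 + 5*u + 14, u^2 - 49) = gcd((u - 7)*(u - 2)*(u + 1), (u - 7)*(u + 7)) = u - 7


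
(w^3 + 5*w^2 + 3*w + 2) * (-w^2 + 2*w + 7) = -w^5 - 3*w^4 + 14*w^3 + 39*w^2 + 25*w + 14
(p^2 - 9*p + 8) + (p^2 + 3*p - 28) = 2*p^2 - 6*p - 20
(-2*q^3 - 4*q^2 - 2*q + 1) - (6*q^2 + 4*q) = -2*q^3 - 10*q^2 - 6*q + 1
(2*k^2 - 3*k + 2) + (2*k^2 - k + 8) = 4*k^2 - 4*k + 10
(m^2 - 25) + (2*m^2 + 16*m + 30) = 3*m^2 + 16*m + 5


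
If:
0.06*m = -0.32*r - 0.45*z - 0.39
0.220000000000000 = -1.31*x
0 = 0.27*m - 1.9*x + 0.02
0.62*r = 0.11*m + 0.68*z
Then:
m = -1.26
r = -0.56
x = -0.17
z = -0.30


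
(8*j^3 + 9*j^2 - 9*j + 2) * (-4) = -32*j^3 - 36*j^2 + 36*j - 8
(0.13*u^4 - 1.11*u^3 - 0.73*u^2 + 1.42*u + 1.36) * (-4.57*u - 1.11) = -0.5941*u^5 + 4.9284*u^4 + 4.5682*u^3 - 5.6791*u^2 - 7.7914*u - 1.5096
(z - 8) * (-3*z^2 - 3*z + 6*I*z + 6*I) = -3*z^3 + 21*z^2 + 6*I*z^2 + 24*z - 42*I*z - 48*I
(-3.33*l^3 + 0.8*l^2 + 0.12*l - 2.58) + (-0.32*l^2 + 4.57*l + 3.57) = -3.33*l^3 + 0.48*l^2 + 4.69*l + 0.99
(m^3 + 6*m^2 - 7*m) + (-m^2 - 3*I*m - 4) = m^3 + 5*m^2 - 7*m - 3*I*m - 4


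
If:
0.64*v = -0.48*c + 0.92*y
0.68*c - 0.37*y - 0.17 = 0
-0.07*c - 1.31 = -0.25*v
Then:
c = 3.66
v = 6.26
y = 6.27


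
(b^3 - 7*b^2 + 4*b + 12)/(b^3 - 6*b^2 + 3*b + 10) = (b - 6)/(b - 5)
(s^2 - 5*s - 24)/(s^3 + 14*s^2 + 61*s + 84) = (s - 8)/(s^2 + 11*s + 28)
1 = 1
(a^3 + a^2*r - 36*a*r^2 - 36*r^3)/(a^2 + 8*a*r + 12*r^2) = (a^2 - 5*a*r - 6*r^2)/(a + 2*r)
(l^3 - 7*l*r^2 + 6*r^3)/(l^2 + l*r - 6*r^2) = l - r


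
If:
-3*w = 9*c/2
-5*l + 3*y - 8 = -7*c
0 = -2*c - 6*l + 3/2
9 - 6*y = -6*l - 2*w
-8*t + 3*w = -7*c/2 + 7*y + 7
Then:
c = 24/37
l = 5/148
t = -2385/1184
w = -36/37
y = 179/148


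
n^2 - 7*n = n*(n - 7)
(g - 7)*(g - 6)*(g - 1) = g^3 - 14*g^2 + 55*g - 42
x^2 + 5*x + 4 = (x + 1)*(x + 4)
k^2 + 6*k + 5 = (k + 1)*(k + 5)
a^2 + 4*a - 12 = (a - 2)*(a + 6)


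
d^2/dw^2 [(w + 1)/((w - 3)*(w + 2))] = 2*(w^3 + 3*w^2 + 15*w + 1)/(w^6 - 3*w^5 - 15*w^4 + 35*w^3 + 90*w^2 - 108*w - 216)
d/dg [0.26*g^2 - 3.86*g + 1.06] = 0.52*g - 3.86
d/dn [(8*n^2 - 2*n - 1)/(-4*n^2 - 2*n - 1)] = 24*n*(-n - 1)/(16*n^4 + 16*n^3 + 12*n^2 + 4*n + 1)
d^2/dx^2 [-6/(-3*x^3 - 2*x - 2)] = 12*(-9*x*(3*x^3 + 2*x + 2) + (9*x^2 + 2)^2)/(3*x^3 + 2*x + 2)^3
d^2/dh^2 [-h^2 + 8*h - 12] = -2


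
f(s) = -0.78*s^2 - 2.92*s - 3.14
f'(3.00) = -7.60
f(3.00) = -18.92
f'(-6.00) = 6.44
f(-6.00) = -13.70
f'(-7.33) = 8.51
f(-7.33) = -23.64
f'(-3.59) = 2.68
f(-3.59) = -2.71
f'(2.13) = -6.24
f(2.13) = -12.90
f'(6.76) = -13.47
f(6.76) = -58.52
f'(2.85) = -7.37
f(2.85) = -17.80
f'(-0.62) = -1.95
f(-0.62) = -1.63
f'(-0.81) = -1.66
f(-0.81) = -1.29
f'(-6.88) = 7.81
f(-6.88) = -19.97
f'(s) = -1.56*s - 2.92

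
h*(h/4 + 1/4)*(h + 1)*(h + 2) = h^4/4 + h^3 + 5*h^2/4 + h/2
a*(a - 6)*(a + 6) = a^3 - 36*a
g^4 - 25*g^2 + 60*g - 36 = (g - 3)*(g - 2)*(g - 1)*(g + 6)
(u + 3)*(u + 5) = u^2 + 8*u + 15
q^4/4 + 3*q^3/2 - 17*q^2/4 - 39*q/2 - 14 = (q/4 + 1/2)*(q - 4)*(q + 1)*(q + 7)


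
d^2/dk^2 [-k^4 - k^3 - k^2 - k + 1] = -12*k^2 - 6*k - 2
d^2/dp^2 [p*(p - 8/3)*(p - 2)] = 6*p - 28/3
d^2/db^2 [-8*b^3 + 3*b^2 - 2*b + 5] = 6 - 48*b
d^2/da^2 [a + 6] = 0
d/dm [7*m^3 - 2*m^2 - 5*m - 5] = 21*m^2 - 4*m - 5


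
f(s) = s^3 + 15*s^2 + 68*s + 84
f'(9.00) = 581.00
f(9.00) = 2640.00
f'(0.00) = 68.00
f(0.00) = 84.00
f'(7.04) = 427.88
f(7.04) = 1655.06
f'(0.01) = 68.30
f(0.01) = 84.68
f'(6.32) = 377.43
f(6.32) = 1365.33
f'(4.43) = 259.77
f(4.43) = 766.55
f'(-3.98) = -3.88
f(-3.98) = -12.08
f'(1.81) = 132.13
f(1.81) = 262.15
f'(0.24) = 75.37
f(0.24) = 101.20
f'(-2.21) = 16.35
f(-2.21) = -3.81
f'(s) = 3*s^2 + 30*s + 68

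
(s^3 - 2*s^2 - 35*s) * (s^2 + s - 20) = s^5 - s^4 - 57*s^3 + 5*s^2 + 700*s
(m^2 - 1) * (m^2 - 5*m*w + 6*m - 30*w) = m^4 - 5*m^3*w + 6*m^3 - 30*m^2*w - m^2 + 5*m*w - 6*m + 30*w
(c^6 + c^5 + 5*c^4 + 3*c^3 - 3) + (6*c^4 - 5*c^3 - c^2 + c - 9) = c^6 + c^5 + 11*c^4 - 2*c^3 - c^2 + c - 12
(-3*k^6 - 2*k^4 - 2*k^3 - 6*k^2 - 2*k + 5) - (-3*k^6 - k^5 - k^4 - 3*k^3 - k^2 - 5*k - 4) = k^5 - k^4 + k^3 - 5*k^2 + 3*k + 9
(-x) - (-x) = 0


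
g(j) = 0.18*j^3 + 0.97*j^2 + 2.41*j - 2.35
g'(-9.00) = 28.69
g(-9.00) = -76.69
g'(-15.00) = 94.81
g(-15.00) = -427.75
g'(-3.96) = 3.20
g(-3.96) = -7.86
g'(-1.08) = 0.94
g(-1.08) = -4.05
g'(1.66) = 7.12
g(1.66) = 5.15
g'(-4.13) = 3.61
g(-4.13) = -8.44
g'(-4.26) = 3.95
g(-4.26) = -8.93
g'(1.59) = 6.86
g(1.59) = 4.66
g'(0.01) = 2.43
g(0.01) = -2.33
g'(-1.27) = 0.82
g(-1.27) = -4.21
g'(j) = 0.54*j^2 + 1.94*j + 2.41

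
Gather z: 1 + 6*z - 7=6*z - 6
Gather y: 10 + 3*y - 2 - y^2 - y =-y^2 + 2*y + 8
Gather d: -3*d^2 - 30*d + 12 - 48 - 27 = -3*d^2 - 30*d - 63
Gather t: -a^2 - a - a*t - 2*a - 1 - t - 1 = -a^2 - 3*a + t*(-a - 1) - 2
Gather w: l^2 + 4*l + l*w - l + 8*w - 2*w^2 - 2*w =l^2 + 3*l - 2*w^2 + w*(l + 6)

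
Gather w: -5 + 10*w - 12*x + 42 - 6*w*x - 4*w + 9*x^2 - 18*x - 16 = w*(6 - 6*x) + 9*x^2 - 30*x + 21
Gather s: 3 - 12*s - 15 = -12*s - 12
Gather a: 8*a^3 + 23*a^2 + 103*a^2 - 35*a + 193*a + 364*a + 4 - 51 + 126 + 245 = 8*a^3 + 126*a^2 + 522*a + 324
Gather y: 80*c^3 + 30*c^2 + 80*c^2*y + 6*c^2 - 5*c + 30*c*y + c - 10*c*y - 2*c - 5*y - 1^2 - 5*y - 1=80*c^3 + 36*c^2 - 6*c + y*(80*c^2 + 20*c - 10) - 2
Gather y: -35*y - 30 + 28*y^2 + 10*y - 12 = 28*y^2 - 25*y - 42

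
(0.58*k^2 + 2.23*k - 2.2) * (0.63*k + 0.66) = 0.3654*k^3 + 1.7877*k^2 + 0.0857999999999999*k - 1.452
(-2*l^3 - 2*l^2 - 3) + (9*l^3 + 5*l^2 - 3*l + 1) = 7*l^3 + 3*l^2 - 3*l - 2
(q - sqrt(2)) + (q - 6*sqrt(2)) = 2*q - 7*sqrt(2)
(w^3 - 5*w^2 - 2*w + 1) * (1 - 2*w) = -2*w^4 + 11*w^3 - w^2 - 4*w + 1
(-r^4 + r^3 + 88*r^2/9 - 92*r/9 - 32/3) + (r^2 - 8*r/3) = -r^4 + r^3 + 97*r^2/9 - 116*r/9 - 32/3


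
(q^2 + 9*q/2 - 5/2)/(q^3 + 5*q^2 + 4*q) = (2*q^2 + 9*q - 5)/(2*q*(q^2 + 5*q + 4))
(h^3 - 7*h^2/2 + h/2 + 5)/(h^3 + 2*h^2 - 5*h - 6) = (h - 5/2)/(h + 3)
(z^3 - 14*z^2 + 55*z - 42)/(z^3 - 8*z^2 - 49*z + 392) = (z^2 - 7*z + 6)/(z^2 - z - 56)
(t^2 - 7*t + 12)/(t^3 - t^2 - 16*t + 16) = (t - 3)/(t^2 + 3*t - 4)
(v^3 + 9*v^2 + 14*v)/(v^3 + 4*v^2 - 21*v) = (v + 2)/(v - 3)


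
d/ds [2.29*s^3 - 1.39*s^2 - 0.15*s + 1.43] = 6.87*s^2 - 2.78*s - 0.15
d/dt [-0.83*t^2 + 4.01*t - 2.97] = 4.01 - 1.66*t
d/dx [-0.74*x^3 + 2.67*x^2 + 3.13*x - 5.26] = -2.22*x^2 + 5.34*x + 3.13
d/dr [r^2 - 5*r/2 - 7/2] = 2*r - 5/2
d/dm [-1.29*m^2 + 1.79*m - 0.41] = 1.79 - 2.58*m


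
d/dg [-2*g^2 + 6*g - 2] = 6 - 4*g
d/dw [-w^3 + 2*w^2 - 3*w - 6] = -3*w^2 + 4*w - 3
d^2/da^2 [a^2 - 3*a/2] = 2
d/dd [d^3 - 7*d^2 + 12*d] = 3*d^2 - 14*d + 12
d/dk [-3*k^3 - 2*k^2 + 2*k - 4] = -9*k^2 - 4*k + 2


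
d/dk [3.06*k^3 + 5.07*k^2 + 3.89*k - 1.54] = 9.18*k^2 + 10.14*k + 3.89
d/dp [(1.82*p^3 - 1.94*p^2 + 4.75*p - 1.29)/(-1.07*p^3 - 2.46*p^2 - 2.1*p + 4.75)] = (-6.553*p^4 + 2.521*p^3 + 37.5531*p^2 - 24.7768*p + 19.8535)/(1.1449*p^6 + 5.2644*p^5 + 10.5456*p^4 + 0.167*p^3 - 18.96*p^2 - 19.95*p + 22.5625)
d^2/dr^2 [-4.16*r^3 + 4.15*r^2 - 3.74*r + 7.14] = 8.3 - 24.96*r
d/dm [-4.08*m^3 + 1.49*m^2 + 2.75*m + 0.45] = -12.24*m^2 + 2.98*m + 2.75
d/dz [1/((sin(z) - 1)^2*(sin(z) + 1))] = -(3*sin(z) + 1)/((sin(z) - 1)*cos(z)^3)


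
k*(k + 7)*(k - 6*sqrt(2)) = k^3 - 6*sqrt(2)*k^2 + 7*k^2 - 42*sqrt(2)*k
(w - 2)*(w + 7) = w^2 + 5*w - 14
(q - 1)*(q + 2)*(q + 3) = q^3 + 4*q^2 + q - 6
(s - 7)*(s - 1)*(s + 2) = s^3 - 6*s^2 - 9*s + 14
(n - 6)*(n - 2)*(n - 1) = n^3 - 9*n^2 + 20*n - 12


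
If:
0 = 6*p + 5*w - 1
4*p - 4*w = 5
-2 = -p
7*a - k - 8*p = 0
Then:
No Solution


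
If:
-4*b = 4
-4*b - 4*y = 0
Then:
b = -1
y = 1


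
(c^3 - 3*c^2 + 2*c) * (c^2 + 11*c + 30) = c^5 + 8*c^4 - c^3 - 68*c^2 + 60*c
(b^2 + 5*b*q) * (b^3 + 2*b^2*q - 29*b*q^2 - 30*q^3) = b^5 + 7*b^4*q - 19*b^3*q^2 - 175*b^2*q^3 - 150*b*q^4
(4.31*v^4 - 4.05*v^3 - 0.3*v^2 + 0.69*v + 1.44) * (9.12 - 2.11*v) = -9.0941*v^5 + 47.8527*v^4 - 36.303*v^3 - 4.1919*v^2 + 3.2544*v + 13.1328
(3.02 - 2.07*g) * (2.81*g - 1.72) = -5.8167*g^2 + 12.0466*g - 5.1944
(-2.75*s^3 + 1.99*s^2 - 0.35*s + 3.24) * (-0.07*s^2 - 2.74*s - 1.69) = 0.1925*s^5 + 7.3957*s^4 - 0.780600000000001*s^3 - 2.6309*s^2 - 8.2861*s - 5.4756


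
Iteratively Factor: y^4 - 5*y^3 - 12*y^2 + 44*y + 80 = (y + 2)*(y^3 - 7*y^2 + 2*y + 40) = (y + 2)^2*(y^2 - 9*y + 20) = (y - 5)*(y + 2)^2*(y - 4)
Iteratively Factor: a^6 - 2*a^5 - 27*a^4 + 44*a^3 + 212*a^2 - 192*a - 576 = (a + 4)*(a^5 - 6*a^4 - 3*a^3 + 56*a^2 - 12*a - 144) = (a - 3)*(a + 4)*(a^4 - 3*a^3 - 12*a^2 + 20*a + 48) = (a - 3)*(a + 2)*(a + 4)*(a^3 - 5*a^2 - 2*a + 24) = (a - 4)*(a - 3)*(a + 2)*(a + 4)*(a^2 - a - 6) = (a - 4)*(a - 3)*(a + 2)^2*(a + 4)*(a - 3)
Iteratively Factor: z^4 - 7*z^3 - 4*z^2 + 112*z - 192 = (z + 4)*(z^3 - 11*z^2 + 40*z - 48) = (z - 4)*(z + 4)*(z^2 - 7*z + 12) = (z - 4)*(z - 3)*(z + 4)*(z - 4)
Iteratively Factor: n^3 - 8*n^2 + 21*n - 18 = (n - 3)*(n^2 - 5*n + 6) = (n - 3)^2*(n - 2)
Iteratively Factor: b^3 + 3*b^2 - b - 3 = (b - 1)*(b^2 + 4*b + 3) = (b - 1)*(b + 1)*(b + 3)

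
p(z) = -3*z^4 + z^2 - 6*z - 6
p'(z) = -12*z^3 + 2*z - 6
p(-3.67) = -514.74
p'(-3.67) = 579.83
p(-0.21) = -4.70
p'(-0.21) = -6.31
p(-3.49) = -417.94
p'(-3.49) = 497.12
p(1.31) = -20.98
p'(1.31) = -30.36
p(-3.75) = -562.70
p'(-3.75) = 619.31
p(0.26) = -7.51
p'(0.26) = -5.69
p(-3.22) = -298.82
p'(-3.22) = 388.19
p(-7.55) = -9651.55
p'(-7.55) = 5143.33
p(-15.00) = -151566.00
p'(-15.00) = 40464.00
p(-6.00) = -3822.00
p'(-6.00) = 2574.00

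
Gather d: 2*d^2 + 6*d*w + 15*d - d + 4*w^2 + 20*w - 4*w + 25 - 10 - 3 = 2*d^2 + d*(6*w + 14) + 4*w^2 + 16*w + 12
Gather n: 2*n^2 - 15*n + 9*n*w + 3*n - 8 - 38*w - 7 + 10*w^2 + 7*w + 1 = 2*n^2 + n*(9*w - 12) + 10*w^2 - 31*w - 14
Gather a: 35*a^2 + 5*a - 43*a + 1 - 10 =35*a^2 - 38*a - 9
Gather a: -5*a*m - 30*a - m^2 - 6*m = a*(-5*m - 30) - m^2 - 6*m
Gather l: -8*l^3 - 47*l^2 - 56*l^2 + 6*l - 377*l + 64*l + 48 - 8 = -8*l^3 - 103*l^2 - 307*l + 40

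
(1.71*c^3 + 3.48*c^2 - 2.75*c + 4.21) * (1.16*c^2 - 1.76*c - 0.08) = 1.9836*c^5 + 1.0272*c^4 - 9.4516*c^3 + 9.4452*c^2 - 7.1896*c - 0.3368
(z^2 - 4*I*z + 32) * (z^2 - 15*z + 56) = z^4 - 15*z^3 - 4*I*z^3 + 88*z^2 + 60*I*z^2 - 480*z - 224*I*z + 1792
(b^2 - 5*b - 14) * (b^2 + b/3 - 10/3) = b^4 - 14*b^3/3 - 19*b^2 + 12*b + 140/3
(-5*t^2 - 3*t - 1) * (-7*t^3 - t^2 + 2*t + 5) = 35*t^5 + 26*t^4 - 30*t^2 - 17*t - 5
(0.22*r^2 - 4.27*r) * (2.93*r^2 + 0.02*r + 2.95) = 0.6446*r^4 - 12.5067*r^3 + 0.5636*r^2 - 12.5965*r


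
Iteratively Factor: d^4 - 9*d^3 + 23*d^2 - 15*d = (d)*(d^3 - 9*d^2 + 23*d - 15) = d*(d - 3)*(d^2 - 6*d + 5) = d*(d - 3)*(d - 1)*(d - 5)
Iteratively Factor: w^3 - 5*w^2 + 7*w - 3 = (w - 1)*(w^2 - 4*w + 3) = (w - 3)*(w - 1)*(w - 1)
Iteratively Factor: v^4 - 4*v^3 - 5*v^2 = (v)*(v^3 - 4*v^2 - 5*v) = v^2*(v^2 - 4*v - 5) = v^2*(v + 1)*(v - 5)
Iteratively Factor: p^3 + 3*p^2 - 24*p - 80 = (p + 4)*(p^2 - p - 20) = (p + 4)^2*(p - 5)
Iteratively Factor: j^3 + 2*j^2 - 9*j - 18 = (j + 2)*(j^2 - 9) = (j + 2)*(j + 3)*(j - 3)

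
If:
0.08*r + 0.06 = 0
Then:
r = -0.75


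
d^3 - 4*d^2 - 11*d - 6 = (d - 6)*(d + 1)^2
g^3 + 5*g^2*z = g^2*(g + 5*z)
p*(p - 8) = p^2 - 8*p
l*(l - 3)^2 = l^3 - 6*l^2 + 9*l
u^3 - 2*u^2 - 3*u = u*(u - 3)*(u + 1)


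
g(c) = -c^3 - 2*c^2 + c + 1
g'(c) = -3*c^2 - 4*c + 1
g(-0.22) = 0.69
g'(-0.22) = 1.73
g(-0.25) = 0.64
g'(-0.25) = 1.81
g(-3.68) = 20.07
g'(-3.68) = -24.91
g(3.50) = -62.88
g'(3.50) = -49.75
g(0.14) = 1.10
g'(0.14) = 0.38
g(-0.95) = -0.90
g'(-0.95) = 2.09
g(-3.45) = 14.81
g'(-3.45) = -20.91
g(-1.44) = -1.60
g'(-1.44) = 0.54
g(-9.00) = 559.00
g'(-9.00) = -206.00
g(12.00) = -2003.00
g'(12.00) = -479.00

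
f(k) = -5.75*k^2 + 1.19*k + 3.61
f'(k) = 1.19 - 11.5*k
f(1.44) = -6.60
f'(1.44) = -15.37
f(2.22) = -22.09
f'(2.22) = -24.34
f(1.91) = -15.09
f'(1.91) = -20.78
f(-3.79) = -83.49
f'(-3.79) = 44.78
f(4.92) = -129.72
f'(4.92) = -55.39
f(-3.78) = -83.05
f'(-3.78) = 44.66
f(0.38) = 3.23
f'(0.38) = -3.18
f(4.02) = -84.53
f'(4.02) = -45.04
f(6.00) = -196.25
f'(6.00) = -67.81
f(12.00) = -810.11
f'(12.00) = -136.81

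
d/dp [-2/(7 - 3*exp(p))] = -6*exp(p)/(3*exp(p) - 7)^2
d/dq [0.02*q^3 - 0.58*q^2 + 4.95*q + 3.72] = 0.06*q^2 - 1.16*q + 4.95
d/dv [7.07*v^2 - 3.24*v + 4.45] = 14.14*v - 3.24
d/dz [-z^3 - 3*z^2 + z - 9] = -3*z^2 - 6*z + 1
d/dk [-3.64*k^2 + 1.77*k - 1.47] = 1.77 - 7.28*k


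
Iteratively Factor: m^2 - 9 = (m + 3)*(m - 3)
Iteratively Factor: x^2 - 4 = (x - 2)*(x + 2)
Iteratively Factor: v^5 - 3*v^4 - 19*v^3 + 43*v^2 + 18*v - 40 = (v - 5)*(v^4 + 2*v^3 - 9*v^2 - 2*v + 8) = (v - 5)*(v - 2)*(v^3 + 4*v^2 - v - 4) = (v - 5)*(v - 2)*(v + 4)*(v^2 - 1) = (v - 5)*(v - 2)*(v + 1)*(v + 4)*(v - 1)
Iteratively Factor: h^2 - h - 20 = (h - 5)*(h + 4)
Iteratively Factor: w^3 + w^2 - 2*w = (w + 2)*(w^2 - w) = w*(w + 2)*(w - 1)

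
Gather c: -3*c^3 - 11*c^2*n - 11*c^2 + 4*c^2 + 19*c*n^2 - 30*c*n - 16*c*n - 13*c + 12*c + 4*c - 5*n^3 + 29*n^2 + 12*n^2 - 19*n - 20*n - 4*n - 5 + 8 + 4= -3*c^3 + c^2*(-11*n - 7) + c*(19*n^2 - 46*n + 3) - 5*n^3 + 41*n^2 - 43*n + 7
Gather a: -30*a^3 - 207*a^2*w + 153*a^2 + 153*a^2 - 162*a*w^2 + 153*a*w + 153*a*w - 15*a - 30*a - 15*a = -30*a^3 + a^2*(306 - 207*w) + a*(-162*w^2 + 306*w - 60)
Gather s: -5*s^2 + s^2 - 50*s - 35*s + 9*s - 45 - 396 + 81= -4*s^2 - 76*s - 360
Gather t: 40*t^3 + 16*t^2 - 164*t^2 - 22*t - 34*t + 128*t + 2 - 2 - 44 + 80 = 40*t^3 - 148*t^2 + 72*t + 36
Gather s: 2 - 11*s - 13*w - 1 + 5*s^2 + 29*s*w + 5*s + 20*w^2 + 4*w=5*s^2 + s*(29*w - 6) + 20*w^2 - 9*w + 1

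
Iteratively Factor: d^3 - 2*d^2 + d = (d - 1)*(d^2 - d) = d*(d - 1)*(d - 1)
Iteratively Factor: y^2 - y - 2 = (y + 1)*(y - 2)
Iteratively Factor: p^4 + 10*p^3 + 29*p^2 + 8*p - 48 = (p - 1)*(p^3 + 11*p^2 + 40*p + 48) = (p - 1)*(p + 4)*(p^2 + 7*p + 12) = (p - 1)*(p + 3)*(p + 4)*(p + 4)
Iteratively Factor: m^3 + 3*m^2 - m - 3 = (m + 1)*(m^2 + 2*m - 3) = (m - 1)*(m + 1)*(m + 3)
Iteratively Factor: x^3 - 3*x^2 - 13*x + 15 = (x - 1)*(x^2 - 2*x - 15) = (x - 1)*(x + 3)*(x - 5)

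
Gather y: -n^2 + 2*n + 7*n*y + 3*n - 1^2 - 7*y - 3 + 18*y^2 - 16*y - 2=-n^2 + 5*n + 18*y^2 + y*(7*n - 23) - 6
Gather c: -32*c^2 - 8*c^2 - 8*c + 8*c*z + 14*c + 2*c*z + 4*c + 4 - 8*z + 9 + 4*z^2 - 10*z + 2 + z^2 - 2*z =-40*c^2 + c*(10*z + 10) + 5*z^2 - 20*z + 15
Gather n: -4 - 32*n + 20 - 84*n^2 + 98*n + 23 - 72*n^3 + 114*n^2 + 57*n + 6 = -72*n^3 + 30*n^2 + 123*n + 45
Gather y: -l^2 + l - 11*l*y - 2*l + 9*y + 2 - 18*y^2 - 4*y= -l^2 - l - 18*y^2 + y*(5 - 11*l) + 2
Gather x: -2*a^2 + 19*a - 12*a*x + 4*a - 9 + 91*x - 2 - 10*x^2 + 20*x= -2*a^2 + 23*a - 10*x^2 + x*(111 - 12*a) - 11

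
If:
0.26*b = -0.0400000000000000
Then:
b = -0.15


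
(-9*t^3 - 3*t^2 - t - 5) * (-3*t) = 27*t^4 + 9*t^3 + 3*t^2 + 15*t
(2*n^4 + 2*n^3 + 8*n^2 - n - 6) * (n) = 2*n^5 + 2*n^4 + 8*n^3 - n^2 - 6*n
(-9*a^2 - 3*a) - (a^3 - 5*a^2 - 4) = -a^3 - 4*a^2 - 3*a + 4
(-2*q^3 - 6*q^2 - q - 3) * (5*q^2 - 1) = -10*q^5 - 30*q^4 - 3*q^3 - 9*q^2 + q + 3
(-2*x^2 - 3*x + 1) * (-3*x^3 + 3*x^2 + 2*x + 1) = 6*x^5 + 3*x^4 - 16*x^3 - 5*x^2 - x + 1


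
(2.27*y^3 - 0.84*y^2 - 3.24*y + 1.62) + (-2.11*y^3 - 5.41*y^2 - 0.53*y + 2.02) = 0.16*y^3 - 6.25*y^2 - 3.77*y + 3.64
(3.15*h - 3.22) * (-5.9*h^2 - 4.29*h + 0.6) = -18.585*h^3 + 5.4845*h^2 + 15.7038*h - 1.932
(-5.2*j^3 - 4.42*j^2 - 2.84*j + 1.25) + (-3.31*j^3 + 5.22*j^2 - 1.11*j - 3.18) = -8.51*j^3 + 0.8*j^2 - 3.95*j - 1.93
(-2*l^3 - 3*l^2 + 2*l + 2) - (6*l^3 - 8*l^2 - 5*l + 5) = -8*l^3 + 5*l^2 + 7*l - 3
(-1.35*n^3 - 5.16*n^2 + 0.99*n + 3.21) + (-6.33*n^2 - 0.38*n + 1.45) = -1.35*n^3 - 11.49*n^2 + 0.61*n + 4.66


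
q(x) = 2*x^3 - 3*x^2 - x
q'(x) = 6*x^2 - 6*x - 1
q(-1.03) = -4.34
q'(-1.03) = 11.55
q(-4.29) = -208.83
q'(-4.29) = 135.16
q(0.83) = -1.75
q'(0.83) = -1.85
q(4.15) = 87.13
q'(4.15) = 77.44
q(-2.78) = -63.38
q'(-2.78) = 62.05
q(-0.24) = 0.04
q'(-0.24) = 0.79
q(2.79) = 17.29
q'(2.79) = 28.96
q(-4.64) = -259.74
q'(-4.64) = 156.02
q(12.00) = 3012.00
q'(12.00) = 791.00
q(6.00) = 318.00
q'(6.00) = 179.00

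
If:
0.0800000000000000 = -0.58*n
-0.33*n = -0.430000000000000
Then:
No Solution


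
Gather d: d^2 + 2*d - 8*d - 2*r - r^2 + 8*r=d^2 - 6*d - r^2 + 6*r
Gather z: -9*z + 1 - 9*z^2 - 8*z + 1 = -9*z^2 - 17*z + 2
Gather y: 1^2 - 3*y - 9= -3*y - 8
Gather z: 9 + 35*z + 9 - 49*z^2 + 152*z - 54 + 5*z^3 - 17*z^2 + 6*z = 5*z^3 - 66*z^2 + 193*z - 36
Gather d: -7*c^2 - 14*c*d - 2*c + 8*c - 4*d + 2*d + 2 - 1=-7*c^2 + 6*c + d*(-14*c - 2) + 1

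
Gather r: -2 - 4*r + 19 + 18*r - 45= 14*r - 28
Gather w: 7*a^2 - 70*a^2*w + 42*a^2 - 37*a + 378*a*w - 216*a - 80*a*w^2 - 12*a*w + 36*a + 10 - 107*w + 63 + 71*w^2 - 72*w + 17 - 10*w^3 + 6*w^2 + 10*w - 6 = 49*a^2 - 217*a - 10*w^3 + w^2*(77 - 80*a) + w*(-70*a^2 + 366*a - 169) + 84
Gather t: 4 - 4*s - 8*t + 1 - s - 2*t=-5*s - 10*t + 5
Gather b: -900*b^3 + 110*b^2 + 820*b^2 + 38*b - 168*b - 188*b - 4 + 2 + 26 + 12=-900*b^3 + 930*b^2 - 318*b + 36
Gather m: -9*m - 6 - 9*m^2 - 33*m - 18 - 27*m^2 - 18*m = -36*m^2 - 60*m - 24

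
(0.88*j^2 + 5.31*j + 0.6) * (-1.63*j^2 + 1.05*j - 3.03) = -1.4344*j^4 - 7.7313*j^3 + 1.9311*j^2 - 15.4593*j - 1.818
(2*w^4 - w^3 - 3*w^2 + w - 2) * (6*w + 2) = 12*w^5 - 2*w^4 - 20*w^3 - 10*w - 4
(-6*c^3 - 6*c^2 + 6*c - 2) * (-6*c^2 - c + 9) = 36*c^5 + 42*c^4 - 84*c^3 - 48*c^2 + 56*c - 18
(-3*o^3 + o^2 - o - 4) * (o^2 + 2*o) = -3*o^5 - 5*o^4 + o^3 - 6*o^2 - 8*o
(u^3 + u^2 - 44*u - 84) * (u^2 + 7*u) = u^5 + 8*u^4 - 37*u^3 - 392*u^2 - 588*u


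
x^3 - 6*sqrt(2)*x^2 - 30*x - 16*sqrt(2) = (x - 8*sqrt(2))*(x + sqrt(2))^2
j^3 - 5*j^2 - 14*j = j*(j - 7)*(j + 2)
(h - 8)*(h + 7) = h^2 - h - 56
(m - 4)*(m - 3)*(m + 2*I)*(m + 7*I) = m^4 - 7*m^3 + 9*I*m^3 - 2*m^2 - 63*I*m^2 + 98*m + 108*I*m - 168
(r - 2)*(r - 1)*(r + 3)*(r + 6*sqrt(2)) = r^4 + 6*sqrt(2)*r^3 - 7*r^2 - 42*sqrt(2)*r + 6*r + 36*sqrt(2)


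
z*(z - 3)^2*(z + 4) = z^4 - 2*z^3 - 15*z^2 + 36*z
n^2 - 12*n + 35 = (n - 7)*(n - 5)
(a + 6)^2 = a^2 + 12*a + 36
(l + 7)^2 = l^2 + 14*l + 49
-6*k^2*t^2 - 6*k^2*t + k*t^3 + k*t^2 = t*(-6*k + t)*(k*t + k)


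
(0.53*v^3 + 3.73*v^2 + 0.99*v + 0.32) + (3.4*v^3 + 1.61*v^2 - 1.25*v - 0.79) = 3.93*v^3 + 5.34*v^2 - 0.26*v - 0.47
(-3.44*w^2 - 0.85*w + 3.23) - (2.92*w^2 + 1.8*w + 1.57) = -6.36*w^2 - 2.65*w + 1.66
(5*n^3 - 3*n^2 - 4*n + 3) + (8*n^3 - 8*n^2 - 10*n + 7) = 13*n^3 - 11*n^2 - 14*n + 10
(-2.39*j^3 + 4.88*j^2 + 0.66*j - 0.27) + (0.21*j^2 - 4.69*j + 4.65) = -2.39*j^3 + 5.09*j^2 - 4.03*j + 4.38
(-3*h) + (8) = 8 - 3*h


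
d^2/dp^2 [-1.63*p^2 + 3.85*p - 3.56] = -3.26000000000000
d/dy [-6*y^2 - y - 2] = -12*y - 1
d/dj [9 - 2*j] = -2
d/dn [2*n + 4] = 2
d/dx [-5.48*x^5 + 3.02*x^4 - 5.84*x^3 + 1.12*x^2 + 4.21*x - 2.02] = -27.4*x^4 + 12.08*x^3 - 17.52*x^2 + 2.24*x + 4.21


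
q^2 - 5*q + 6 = (q - 3)*(q - 2)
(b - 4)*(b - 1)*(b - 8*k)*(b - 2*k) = b^4 - 10*b^3*k - 5*b^3 + 16*b^2*k^2 + 50*b^2*k + 4*b^2 - 80*b*k^2 - 40*b*k + 64*k^2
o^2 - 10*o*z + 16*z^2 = (o - 8*z)*(o - 2*z)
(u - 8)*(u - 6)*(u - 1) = u^3 - 15*u^2 + 62*u - 48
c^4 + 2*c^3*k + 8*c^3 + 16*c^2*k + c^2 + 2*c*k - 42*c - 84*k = (c - 2)*(c + 3)*(c + 7)*(c + 2*k)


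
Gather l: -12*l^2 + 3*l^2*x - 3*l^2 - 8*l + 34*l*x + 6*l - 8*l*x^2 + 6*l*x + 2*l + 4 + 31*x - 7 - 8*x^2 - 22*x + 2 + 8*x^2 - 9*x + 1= l^2*(3*x - 15) + l*(-8*x^2 + 40*x)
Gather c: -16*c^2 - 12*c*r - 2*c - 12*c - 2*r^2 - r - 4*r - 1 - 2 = -16*c^2 + c*(-12*r - 14) - 2*r^2 - 5*r - 3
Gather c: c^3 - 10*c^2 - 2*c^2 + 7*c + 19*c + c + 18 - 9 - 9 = c^3 - 12*c^2 + 27*c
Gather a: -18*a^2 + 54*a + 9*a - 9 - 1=-18*a^2 + 63*a - 10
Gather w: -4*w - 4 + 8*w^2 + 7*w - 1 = 8*w^2 + 3*w - 5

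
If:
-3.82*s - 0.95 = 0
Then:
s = -0.25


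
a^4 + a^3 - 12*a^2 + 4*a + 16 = (a - 2)^2*(a + 1)*(a + 4)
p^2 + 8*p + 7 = (p + 1)*(p + 7)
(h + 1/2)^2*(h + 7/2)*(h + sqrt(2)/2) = h^4 + sqrt(2)*h^3/2 + 9*h^3/2 + 9*sqrt(2)*h^2/4 + 15*h^2/4 + 7*h/8 + 15*sqrt(2)*h/8 + 7*sqrt(2)/16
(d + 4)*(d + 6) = d^2 + 10*d + 24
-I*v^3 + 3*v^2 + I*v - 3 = (v + 1)*(v + 3*I)*(-I*v + I)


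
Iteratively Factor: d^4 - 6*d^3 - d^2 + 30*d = (d - 3)*(d^3 - 3*d^2 - 10*d) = (d - 3)*(d + 2)*(d^2 - 5*d) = (d - 5)*(d - 3)*(d + 2)*(d)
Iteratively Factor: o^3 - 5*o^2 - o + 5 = (o - 5)*(o^2 - 1) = (o - 5)*(o + 1)*(o - 1)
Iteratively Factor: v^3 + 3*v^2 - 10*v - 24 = (v - 3)*(v^2 + 6*v + 8) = (v - 3)*(v + 2)*(v + 4)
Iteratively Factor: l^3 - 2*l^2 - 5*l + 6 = (l - 3)*(l^2 + l - 2) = (l - 3)*(l - 1)*(l + 2)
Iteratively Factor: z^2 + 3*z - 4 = (z + 4)*(z - 1)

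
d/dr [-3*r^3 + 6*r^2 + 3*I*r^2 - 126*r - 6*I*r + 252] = -9*r^2 + 6*r*(2 + I) - 126 - 6*I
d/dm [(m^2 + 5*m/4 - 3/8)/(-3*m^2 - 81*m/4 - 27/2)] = (-176*m^2 - 312*m - 261)/(6*(16*m^4 + 216*m^3 + 873*m^2 + 972*m + 324))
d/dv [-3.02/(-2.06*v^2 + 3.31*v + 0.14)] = (9.9962 - 12.4424*v)/(-2.06*v^2 + 3.31*v + 0.14)^2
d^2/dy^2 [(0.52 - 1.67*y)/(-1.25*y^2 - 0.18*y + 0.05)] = ((0.6988 - 12.525*y)*(1.25*y^2 + 0.18*y - 0.05) + (1.67*y - 0.52)*(2.5*y + 0.18)*(5.0*y + 0.36))/(1.25*y^2 + 0.18*y - 0.05)^3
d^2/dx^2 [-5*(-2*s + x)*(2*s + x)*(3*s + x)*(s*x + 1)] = 40*s^3 - 90*s^2*x - 60*s*x^2 - 30*s - 30*x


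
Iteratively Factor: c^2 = (c)*(c)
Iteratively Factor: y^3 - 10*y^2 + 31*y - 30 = (y - 5)*(y^2 - 5*y + 6) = (y - 5)*(y - 3)*(y - 2)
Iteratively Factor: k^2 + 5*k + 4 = (k + 1)*(k + 4)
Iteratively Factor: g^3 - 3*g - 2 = (g - 2)*(g^2 + 2*g + 1) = (g - 2)*(g + 1)*(g + 1)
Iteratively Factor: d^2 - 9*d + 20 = (d - 4)*(d - 5)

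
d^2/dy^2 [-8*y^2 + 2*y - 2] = -16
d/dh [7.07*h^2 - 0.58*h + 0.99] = 14.14*h - 0.58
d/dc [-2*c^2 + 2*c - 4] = 2 - 4*c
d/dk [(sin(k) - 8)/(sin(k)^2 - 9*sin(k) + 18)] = (16*sin(k) + cos(k)^2 - 55)*cos(k)/(sin(k)^2 - 9*sin(k) + 18)^2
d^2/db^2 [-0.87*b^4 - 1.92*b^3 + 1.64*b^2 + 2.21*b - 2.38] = -10.44*b^2 - 11.52*b + 3.28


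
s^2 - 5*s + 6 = (s - 3)*(s - 2)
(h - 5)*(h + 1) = h^2 - 4*h - 5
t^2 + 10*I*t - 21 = (t + 3*I)*(t + 7*I)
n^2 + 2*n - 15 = (n - 3)*(n + 5)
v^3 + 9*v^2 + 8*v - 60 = (v - 2)*(v + 5)*(v + 6)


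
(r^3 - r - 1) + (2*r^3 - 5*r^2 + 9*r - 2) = 3*r^3 - 5*r^2 + 8*r - 3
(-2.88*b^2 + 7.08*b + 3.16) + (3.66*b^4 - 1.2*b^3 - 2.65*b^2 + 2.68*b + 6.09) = 3.66*b^4 - 1.2*b^3 - 5.53*b^2 + 9.76*b + 9.25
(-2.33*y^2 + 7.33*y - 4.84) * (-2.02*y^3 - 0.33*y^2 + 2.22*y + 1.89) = 4.7066*y^5 - 14.0377*y^4 + 2.1853*y^3 + 13.4661*y^2 + 3.1089*y - 9.1476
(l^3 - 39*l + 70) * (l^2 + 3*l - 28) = l^5 + 3*l^4 - 67*l^3 - 47*l^2 + 1302*l - 1960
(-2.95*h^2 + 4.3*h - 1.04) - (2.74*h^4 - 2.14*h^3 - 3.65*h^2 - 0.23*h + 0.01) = -2.74*h^4 + 2.14*h^3 + 0.7*h^2 + 4.53*h - 1.05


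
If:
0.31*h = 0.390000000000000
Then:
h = 1.26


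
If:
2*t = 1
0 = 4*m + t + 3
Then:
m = -7/8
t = 1/2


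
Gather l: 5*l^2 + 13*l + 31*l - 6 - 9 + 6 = 5*l^2 + 44*l - 9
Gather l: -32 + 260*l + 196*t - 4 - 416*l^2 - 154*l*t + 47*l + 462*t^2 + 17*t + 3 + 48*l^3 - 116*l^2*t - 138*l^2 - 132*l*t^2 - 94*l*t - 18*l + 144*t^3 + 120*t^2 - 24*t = 48*l^3 + l^2*(-116*t - 554) + l*(-132*t^2 - 248*t + 289) + 144*t^3 + 582*t^2 + 189*t - 33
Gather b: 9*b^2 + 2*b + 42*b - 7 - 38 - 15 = 9*b^2 + 44*b - 60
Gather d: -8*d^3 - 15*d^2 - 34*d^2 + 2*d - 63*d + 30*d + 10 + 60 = -8*d^3 - 49*d^2 - 31*d + 70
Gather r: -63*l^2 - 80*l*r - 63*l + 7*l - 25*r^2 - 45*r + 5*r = -63*l^2 - 56*l - 25*r^2 + r*(-80*l - 40)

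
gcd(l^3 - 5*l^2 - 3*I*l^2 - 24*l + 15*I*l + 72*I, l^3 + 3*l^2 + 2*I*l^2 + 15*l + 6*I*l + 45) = l^2 + l*(3 - 3*I) - 9*I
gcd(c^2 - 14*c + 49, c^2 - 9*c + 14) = c - 7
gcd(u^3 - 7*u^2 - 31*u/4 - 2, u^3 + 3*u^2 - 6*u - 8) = 1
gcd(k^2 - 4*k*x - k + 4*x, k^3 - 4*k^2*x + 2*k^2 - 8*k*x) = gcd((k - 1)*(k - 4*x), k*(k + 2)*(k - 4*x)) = -k + 4*x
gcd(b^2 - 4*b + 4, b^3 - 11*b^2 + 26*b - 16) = b - 2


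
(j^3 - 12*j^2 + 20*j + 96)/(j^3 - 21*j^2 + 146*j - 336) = (j + 2)/(j - 7)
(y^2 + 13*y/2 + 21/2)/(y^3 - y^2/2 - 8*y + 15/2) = (2*y + 7)/(2*y^2 - 7*y + 5)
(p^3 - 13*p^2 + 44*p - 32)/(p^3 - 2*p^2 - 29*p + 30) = (p^2 - 12*p + 32)/(p^2 - p - 30)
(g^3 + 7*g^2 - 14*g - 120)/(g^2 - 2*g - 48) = (g^2 + g - 20)/(g - 8)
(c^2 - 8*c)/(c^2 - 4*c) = (c - 8)/(c - 4)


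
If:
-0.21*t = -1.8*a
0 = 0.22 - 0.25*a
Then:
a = 0.88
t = 7.54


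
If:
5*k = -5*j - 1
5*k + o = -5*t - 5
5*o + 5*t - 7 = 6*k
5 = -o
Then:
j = 149/55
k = -32/11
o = -5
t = 32/11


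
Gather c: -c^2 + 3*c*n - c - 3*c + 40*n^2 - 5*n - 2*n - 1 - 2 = -c^2 + c*(3*n - 4) + 40*n^2 - 7*n - 3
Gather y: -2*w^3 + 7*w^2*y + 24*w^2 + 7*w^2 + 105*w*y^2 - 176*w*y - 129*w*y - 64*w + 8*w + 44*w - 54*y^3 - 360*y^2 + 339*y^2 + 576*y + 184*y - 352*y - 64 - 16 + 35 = -2*w^3 + 31*w^2 - 12*w - 54*y^3 + y^2*(105*w - 21) + y*(7*w^2 - 305*w + 408) - 45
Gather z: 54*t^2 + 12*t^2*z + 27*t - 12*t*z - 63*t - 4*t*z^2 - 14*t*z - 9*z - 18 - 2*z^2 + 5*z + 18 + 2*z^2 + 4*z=54*t^2 - 4*t*z^2 - 36*t + z*(12*t^2 - 26*t)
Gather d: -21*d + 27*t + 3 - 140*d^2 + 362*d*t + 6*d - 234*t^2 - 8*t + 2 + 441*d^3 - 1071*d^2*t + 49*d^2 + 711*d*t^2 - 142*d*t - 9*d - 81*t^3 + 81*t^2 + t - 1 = 441*d^3 + d^2*(-1071*t - 91) + d*(711*t^2 + 220*t - 24) - 81*t^3 - 153*t^2 + 20*t + 4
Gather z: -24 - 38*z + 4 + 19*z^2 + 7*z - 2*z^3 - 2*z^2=-2*z^3 + 17*z^2 - 31*z - 20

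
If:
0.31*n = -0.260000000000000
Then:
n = -0.84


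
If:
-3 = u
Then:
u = -3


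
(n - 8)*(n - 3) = n^2 - 11*n + 24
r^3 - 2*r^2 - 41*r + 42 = (r - 7)*(r - 1)*(r + 6)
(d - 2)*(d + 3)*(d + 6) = d^3 + 7*d^2 - 36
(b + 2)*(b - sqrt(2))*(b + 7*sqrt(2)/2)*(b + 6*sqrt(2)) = b^4 + 2*b^3 + 17*sqrt(2)*b^3/2 + 23*b^2 + 17*sqrt(2)*b^2 - 42*sqrt(2)*b + 46*b - 84*sqrt(2)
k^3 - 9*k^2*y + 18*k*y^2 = k*(k - 6*y)*(k - 3*y)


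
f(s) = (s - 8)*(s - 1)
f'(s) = 2*s - 9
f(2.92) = -9.75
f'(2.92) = -3.16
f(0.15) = 6.67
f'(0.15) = -8.70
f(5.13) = -11.85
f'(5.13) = 1.26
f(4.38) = -12.24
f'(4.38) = -0.24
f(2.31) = -7.45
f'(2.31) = -4.38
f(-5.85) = 94.87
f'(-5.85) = -20.70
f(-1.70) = 26.19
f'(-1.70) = -12.40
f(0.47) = 3.99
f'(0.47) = -8.06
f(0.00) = 8.00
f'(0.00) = -9.00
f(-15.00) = 368.00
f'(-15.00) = -39.00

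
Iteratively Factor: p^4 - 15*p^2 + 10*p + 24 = (p - 2)*(p^3 + 2*p^2 - 11*p - 12) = (p - 2)*(p + 1)*(p^2 + p - 12) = (p - 3)*(p - 2)*(p + 1)*(p + 4)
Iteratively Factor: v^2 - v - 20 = (v - 5)*(v + 4)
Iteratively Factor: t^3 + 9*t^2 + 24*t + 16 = (t + 1)*(t^2 + 8*t + 16) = (t + 1)*(t + 4)*(t + 4)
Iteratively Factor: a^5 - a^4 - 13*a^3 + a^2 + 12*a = (a)*(a^4 - a^3 - 13*a^2 + a + 12) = a*(a - 4)*(a^3 + 3*a^2 - a - 3) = a*(a - 4)*(a + 3)*(a^2 - 1) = a*(a - 4)*(a + 1)*(a + 3)*(a - 1)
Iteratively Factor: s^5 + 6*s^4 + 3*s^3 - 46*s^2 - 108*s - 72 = (s + 2)*(s^4 + 4*s^3 - 5*s^2 - 36*s - 36) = (s - 3)*(s + 2)*(s^3 + 7*s^2 + 16*s + 12) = (s - 3)*(s + 2)^2*(s^2 + 5*s + 6) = (s - 3)*(s + 2)^2*(s + 3)*(s + 2)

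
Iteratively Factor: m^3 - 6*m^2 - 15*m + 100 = (m + 4)*(m^2 - 10*m + 25) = (m - 5)*(m + 4)*(m - 5)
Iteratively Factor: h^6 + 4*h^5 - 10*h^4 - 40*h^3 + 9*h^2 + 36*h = (h + 1)*(h^5 + 3*h^4 - 13*h^3 - 27*h^2 + 36*h) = (h + 1)*(h + 3)*(h^4 - 13*h^2 + 12*h) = (h - 3)*(h + 1)*(h + 3)*(h^3 + 3*h^2 - 4*h) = (h - 3)*(h - 1)*(h + 1)*(h + 3)*(h^2 + 4*h) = (h - 3)*(h - 1)*(h + 1)*(h + 3)*(h + 4)*(h)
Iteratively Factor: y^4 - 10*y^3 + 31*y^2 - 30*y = (y)*(y^3 - 10*y^2 + 31*y - 30) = y*(y - 5)*(y^2 - 5*y + 6) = y*(y - 5)*(y - 2)*(y - 3)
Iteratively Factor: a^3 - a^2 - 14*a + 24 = (a + 4)*(a^2 - 5*a + 6) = (a - 2)*(a + 4)*(a - 3)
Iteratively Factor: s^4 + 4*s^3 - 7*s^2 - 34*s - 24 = (s - 3)*(s^3 + 7*s^2 + 14*s + 8) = (s - 3)*(s + 4)*(s^2 + 3*s + 2) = (s - 3)*(s + 1)*(s + 4)*(s + 2)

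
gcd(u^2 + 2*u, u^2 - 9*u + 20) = 1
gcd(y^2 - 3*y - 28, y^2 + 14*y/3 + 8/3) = y + 4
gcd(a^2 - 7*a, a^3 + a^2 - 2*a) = a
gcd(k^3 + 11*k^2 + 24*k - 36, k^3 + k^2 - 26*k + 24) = k^2 + 5*k - 6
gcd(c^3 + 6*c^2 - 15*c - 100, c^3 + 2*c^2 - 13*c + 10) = c + 5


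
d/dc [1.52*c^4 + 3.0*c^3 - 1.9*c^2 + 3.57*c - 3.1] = 6.08*c^3 + 9.0*c^2 - 3.8*c + 3.57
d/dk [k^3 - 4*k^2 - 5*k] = 3*k^2 - 8*k - 5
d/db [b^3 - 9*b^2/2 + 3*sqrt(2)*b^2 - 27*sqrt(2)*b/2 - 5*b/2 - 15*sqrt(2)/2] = 3*b^2 - 9*b + 6*sqrt(2)*b - 27*sqrt(2)/2 - 5/2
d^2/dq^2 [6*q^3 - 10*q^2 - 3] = 36*q - 20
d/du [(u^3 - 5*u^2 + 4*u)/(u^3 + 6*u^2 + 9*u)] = (11*u - 23)/(u^3 + 9*u^2 + 27*u + 27)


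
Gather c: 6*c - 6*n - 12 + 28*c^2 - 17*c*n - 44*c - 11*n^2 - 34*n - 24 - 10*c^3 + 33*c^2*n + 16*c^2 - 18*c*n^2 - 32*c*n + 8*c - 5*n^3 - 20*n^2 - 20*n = -10*c^3 + c^2*(33*n + 44) + c*(-18*n^2 - 49*n - 30) - 5*n^3 - 31*n^2 - 60*n - 36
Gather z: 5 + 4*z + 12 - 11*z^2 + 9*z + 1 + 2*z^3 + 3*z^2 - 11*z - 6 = 2*z^3 - 8*z^2 + 2*z + 12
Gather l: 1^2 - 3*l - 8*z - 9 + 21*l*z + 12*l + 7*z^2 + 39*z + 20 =l*(21*z + 9) + 7*z^2 + 31*z + 12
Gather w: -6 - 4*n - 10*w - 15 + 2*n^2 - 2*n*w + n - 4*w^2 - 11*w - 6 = 2*n^2 - 3*n - 4*w^2 + w*(-2*n - 21) - 27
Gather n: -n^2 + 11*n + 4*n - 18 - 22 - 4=-n^2 + 15*n - 44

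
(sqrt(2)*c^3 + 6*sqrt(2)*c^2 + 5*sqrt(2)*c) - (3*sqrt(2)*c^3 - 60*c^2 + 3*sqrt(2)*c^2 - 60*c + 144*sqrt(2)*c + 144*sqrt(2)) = -2*sqrt(2)*c^3 + 3*sqrt(2)*c^2 + 60*c^2 - 139*sqrt(2)*c + 60*c - 144*sqrt(2)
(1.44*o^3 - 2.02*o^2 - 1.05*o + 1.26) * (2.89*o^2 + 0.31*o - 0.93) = 4.1616*o^5 - 5.3914*o^4 - 4.9999*o^3 + 5.1945*o^2 + 1.3671*o - 1.1718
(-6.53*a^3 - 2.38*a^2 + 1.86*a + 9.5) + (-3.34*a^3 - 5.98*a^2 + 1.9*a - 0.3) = -9.87*a^3 - 8.36*a^2 + 3.76*a + 9.2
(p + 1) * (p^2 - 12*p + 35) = p^3 - 11*p^2 + 23*p + 35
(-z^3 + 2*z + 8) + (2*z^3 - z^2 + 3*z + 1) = z^3 - z^2 + 5*z + 9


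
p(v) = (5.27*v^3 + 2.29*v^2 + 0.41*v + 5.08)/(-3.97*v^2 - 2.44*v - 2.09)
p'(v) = (7.94*v + 2.44)*(5.27*v^3 + 2.29*v^2 + 0.41*v + 5.08)/(-3.97*v^2 - 2.44*v - 2.09)^2 + (15.81*v^2 + 4.58*v + 0.41)/(-3.97*v^2 - 2.44*v - 2.09)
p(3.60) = -4.53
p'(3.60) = -1.31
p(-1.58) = 1.31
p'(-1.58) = -2.39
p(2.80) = -3.49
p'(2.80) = -1.27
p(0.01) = -2.40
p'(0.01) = 2.65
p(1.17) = -1.65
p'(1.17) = -0.78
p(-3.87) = 5.14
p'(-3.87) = -1.42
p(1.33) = -1.79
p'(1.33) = -0.91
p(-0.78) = -1.40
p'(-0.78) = -4.51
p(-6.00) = 8.08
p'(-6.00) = -1.36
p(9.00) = -11.68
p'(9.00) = -1.33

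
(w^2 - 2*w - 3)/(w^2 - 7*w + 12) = (w + 1)/(w - 4)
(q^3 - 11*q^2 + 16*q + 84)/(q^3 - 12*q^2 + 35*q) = (q^2 - 4*q - 12)/(q*(q - 5))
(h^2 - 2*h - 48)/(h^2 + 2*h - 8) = (h^2 - 2*h - 48)/(h^2 + 2*h - 8)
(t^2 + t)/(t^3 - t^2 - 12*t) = (t + 1)/(t^2 - t - 12)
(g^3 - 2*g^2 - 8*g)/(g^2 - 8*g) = (g^2 - 2*g - 8)/(g - 8)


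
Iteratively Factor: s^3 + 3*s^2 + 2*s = (s + 1)*(s^2 + 2*s) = (s + 1)*(s + 2)*(s)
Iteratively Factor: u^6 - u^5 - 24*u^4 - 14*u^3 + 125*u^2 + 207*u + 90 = (u - 5)*(u^5 + 4*u^4 - 4*u^3 - 34*u^2 - 45*u - 18) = (u - 5)*(u - 3)*(u^4 + 7*u^3 + 17*u^2 + 17*u + 6) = (u - 5)*(u - 3)*(u + 1)*(u^3 + 6*u^2 + 11*u + 6) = (u - 5)*(u - 3)*(u + 1)^2*(u^2 + 5*u + 6) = (u - 5)*(u - 3)*(u + 1)^2*(u + 2)*(u + 3)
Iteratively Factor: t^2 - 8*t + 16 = (t - 4)*(t - 4)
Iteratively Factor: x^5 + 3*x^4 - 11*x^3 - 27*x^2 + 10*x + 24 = (x - 3)*(x^4 + 6*x^3 + 7*x^2 - 6*x - 8) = (x - 3)*(x + 4)*(x^3 + 2*x^2 - x - 2) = (x - 3)*(x + 2)*(x + 4)*(x^2 - 1) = (x - 3)*(x + 1)*(x + 2)*(x + 4)*(x - 1)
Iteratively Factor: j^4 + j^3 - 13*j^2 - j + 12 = (j - 1)*(j^3 + 2*j^2 - 11*j - 12) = (j - 3)*(j - 1)*(j^2 + 5*j + 4) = (j - 3)*(j - 1)*(j + 1)*(j + 4)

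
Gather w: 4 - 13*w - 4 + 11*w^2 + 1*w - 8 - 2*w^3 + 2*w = -2*w^3 + 11*w^2 - 10*w - 8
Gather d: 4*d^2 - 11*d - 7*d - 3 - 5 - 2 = 4*d^2 - 18*d - 10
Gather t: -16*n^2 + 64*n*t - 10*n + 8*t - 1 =-16*n^2 - 10*n + t*(64*n + 8) - 1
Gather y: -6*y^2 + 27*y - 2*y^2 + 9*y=-8*y^2 + 36*y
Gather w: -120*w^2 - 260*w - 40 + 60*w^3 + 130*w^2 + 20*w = 60*w^3 + 10*w^2 - 240*w - 40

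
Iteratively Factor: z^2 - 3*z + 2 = (z - 1)*(z - 2)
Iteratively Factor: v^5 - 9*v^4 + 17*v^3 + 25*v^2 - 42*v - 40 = (v + 1)*(v^4 - 10*v^3 + 27*v^2 - 2*v - 40) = (v - 4)*(v + 1)*(v^3 - 6*v^2 + 3*v + 10) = (v - 5)*(v - 4)*(v + 1)*(v^2 - v - 2) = (v - 5)*(v - 4)*(v + 1)^2*(v - 2)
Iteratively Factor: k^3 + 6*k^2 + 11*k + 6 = (k + 2)*(k^2 + 4*k + 3) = (k + 1)*(k + 2)*(k + 3)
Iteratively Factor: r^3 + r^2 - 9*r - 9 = (r + 3)*(r^2 - 2*r - 3) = (r - 3)*(r + 3)*(r + 1)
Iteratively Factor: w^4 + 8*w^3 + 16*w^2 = (w + 4)*(w^3 + 4*w^2) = (w + 4)^2*(w^2) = w*(w + 4)^2*(w)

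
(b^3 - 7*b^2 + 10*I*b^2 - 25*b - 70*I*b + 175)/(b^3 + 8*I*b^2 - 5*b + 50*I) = (b - 7)/(b - 2*I)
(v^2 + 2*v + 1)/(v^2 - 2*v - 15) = (v^2 + 2*v + 1)/(v^2 - 2*v - 15)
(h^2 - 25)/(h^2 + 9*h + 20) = (h - 5)/(h + 4)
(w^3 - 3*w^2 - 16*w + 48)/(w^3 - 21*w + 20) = (w^2 + w - 12)/(w^2 + 4*w - 5)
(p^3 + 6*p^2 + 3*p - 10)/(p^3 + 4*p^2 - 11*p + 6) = (p^2 + 7*p + 10)/(p^2 + 5*p - 6)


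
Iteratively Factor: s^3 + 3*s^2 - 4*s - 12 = (s - 2)*(s^2 + 5*s + 6) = (s - 2)*(s + 3)*(s + 2)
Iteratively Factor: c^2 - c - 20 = (c + 4)*(c - 5)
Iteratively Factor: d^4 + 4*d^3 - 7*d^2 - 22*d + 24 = (d + 4)*(d^3 - 7*d + 6) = (d - 1)*(d + 4)*(d^2 + d - 6) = (d - 1)*(d + 3)*(d + 4)*(d - 2)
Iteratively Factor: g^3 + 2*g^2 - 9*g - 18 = (g - 3)*(g^2 + 5*g + 6) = (g - 3)*(g + 3)*(g + 2)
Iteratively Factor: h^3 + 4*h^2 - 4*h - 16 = (h - 2)*(h^2 + 6*h + 8) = (h - 2)*(h + 2)*(h + 4)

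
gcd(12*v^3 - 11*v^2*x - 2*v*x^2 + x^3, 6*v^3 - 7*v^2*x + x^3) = -3*v^2 + 2*v*x + x^2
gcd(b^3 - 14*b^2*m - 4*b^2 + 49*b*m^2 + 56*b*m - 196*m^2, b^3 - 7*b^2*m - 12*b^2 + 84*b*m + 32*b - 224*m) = b^2 - 7*b*m - 4*b + 28*m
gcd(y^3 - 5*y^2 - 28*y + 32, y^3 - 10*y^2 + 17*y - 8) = y^2 - 9*y + 8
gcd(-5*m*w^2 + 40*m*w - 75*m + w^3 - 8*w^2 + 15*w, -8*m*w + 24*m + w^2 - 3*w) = w - 3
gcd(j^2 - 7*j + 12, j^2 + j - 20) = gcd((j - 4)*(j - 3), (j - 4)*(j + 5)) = j - 4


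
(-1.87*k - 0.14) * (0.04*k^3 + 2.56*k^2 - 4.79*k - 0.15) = -0.0748*k^4 - 4.7928*k^3 + 8.5989*k^2 + 0.9511*k + 0.021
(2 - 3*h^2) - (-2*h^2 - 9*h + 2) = -h^2 + 9*h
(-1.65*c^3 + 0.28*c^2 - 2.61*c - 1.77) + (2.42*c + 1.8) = -1.65*c^3 + 0.28*c^2 - 0.19*c + 0.03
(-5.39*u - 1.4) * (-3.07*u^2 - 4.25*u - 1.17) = 16.5473*u^3 + 27.2055*u^2 + 12.2563*u + 1.638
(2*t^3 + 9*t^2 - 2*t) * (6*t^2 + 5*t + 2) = 12*t^5 + 64*t^4 + 37*t^3 + 8*t^2 - 4*t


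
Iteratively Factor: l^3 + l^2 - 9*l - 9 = (l + 1)*(l^2 - 9) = (l - 3)*(l + 1)*(l + 3)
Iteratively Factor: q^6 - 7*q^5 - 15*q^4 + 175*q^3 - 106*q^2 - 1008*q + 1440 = (q + 4)*(q^5 - 11*q^4 + 29*q^3 + 59*q^2 - 342*q + 360) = (q - 2)*(q + 4)*(q^4 - 9*q^3 + 11*q^2 + 81*q - 180) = (q - 2)*(q + 3)*(q + 4)*(q^3 - 12*q^2 + 47*q - 60) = (q - 5)*(q - 2)*(q + 3)*(q + 4)*(q^2 - 7*q + 12) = (q - 5)*(q - 3)*(q - 2)*(q + 3)*(q + 4)*(q - 4)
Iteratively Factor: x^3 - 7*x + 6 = (x - 2)*(x^2 + 2*x - 3) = (x - 2)*(x + 3)*(x - 1)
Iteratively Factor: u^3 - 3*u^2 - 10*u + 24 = (u - 4)*(u^2 + u - 6) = (u - 4)*(u + 3)*(u - 2)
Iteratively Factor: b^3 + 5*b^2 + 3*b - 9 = (b + 3)*(b^2 + 2*b - 3) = (b + 3)^2*(b - 1)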